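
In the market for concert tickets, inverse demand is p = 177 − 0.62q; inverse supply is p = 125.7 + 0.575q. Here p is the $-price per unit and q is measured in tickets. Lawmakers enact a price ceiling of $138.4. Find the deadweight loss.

Competitive equilibrium: 177 − 0.62q = 125.7 + 0.575q → q* = 42.9289, p* = 150.3841.
At the ceiling p = 138.4, quantity supplied = (138.4 − 125.7)/0.575 = 22.087.
Willingness to pay at q' = 22.087: 177 − 0.62·22.087 = 163.3061.
Δq = 42.9289 − 22.087 = 20.8419; wedge = 163.3061 − 138.4 = 24.9061.
DWL = ½ × 20.8419 × 24.9061 = $259.55.

$259.55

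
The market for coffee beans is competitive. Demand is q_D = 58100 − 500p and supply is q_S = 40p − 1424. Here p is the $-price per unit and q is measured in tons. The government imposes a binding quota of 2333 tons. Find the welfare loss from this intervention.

$5742.16

In inverse form: demand p = 116.2 − 0.002q, supply p = 35.6 + 0.025q.
Competitive equilibrium: 116.2 − 0.002q = 35.6 + 0.025q → q* = 2985.1852, p* = 110.2296.
At q = 2333: demand price = 116.2 − 0.002·2333 = 111.534; supply price = 35.6 + 0.025·2333 = 93.925.
Δq = 2985.1852 − 2333 = 652.1852; wedge = 111.534 − 93.925 = 17.609.
The triangle = ½ × 652.1852 × 17.609 = $5742.16.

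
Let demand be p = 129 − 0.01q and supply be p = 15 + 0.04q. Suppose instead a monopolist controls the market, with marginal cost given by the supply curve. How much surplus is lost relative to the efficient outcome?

3610

Competitive equilibrium: 129 − 0.01q = 15 + 0.04q → q* = 2280, p* = 106.2.
Marginal revenue: MR = 129 − 0.02q. Set MR = MC: 129 − 0.02q = 15 + 0.04q → q_m = 1900.
Price p_m = 129 − 0.01·1900 = 110; MC(q_m) = 15 + 0.04·1900 = 91.
Competitive q* = 2280, so Δq = 380; wedge = 110 − 91 = 19.
Deadweight loss = ½ × 380 × 19 = 3610.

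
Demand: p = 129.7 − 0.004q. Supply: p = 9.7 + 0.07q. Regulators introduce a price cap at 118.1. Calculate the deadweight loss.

Competitive equilibrium: 129.7 − 0.004q = 9.7 + 0.07q → q* = 1621.6216, p* = 123.2135.
At the ceiling p = 118.1, quantity supplied = (118.1 − 9.7)/0.07 = 1548.5714.
Willingness to pay at q' = 1548.5714: 129.7 − 0.004·1548.5714 = 123.5057.
Δq = 1621.6216 − 1548.5714 = 73.0502; wedge = 123.5057 − 118.1 = 5.4057.
Deadweight loss = ½ × 73.0502 × 5.4057 = 197.44.

197.44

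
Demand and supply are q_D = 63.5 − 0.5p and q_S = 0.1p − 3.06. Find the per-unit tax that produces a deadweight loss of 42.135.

31.8

In inverse form: demand p = 127 − 2q, supply p = 30.6 + 10q.
Competitive equilibrium: 127 − 2q = 30.6 + 10q → q* = 8.0333, p* = 110.9333.
A tax t gives Δq = t/12 and wedge t, so DWL = t²/24.
t²/24 = 42.135 → t² = 1011.24 → t = 31.8.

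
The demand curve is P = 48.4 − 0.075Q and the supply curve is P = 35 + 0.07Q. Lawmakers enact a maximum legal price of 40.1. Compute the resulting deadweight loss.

Competitive equilibrium: 48.4 − 0.075Q = 35 + 0.07Q → Q* = 92.4138, P* = 41.469.
At the ceiling P = 40.1, quantity supplied = (40.1 − 35)/0.07 = 72.8571.
Willingness to pay at Q' = 72.8571: 48.4 − 0.075·72.8571 = 42.9357.
ΔQ = 92.4138 − 72.8571 = 19.5567; wedge = 42.9357 − 40.1 = 2.8357.
DWL = ½ × 19.5567 × 2.8357 = 27.73.

27.73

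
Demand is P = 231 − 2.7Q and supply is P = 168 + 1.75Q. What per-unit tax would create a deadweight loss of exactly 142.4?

35.6

Competitive equilibrium: 231 − 2.7Q = 168 + 1.75Q → Q* = 14.1573, P* = 192.7753.
A tax t gives ΔQ = t/4.45 and wedge t, so DWL = t²/8.9.
t²/8.9 = 142.4 → t² = 1267.36 → t = 35.6.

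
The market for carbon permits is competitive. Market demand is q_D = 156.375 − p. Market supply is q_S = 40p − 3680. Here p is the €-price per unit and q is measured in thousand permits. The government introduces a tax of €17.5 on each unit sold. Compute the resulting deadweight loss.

€149.39 thousand

In inverse form: demand p = 156.375 − q, supply p = 92 + 0.025q.
Competitive equilibrium: 156.375 − q = 92 + 0.025q → q* = 62.8049, p* = 93.5701.
With the tax, the buyer price exceeds the seller price by 17.5: (156.375 − q) − (92 + 0.025q) = 17.5 → q' = 45.7317.
Δq = 62.8049 − 45.7317 = 17.0732; the wedge equals the tax, 17.5.
Welfare loss = ½ × 17.0732 × 17.5 = €149.39 thousand.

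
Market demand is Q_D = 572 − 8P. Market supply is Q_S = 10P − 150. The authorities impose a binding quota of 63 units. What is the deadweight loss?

In inverse form: demand P = 71.5 − 0.125Q, supply P = 15 + 0.1Q.
Competitive equilibrium: 71.5 − 0.125Q = 15 + 0.1Q → Q* = 251.1111, P* = 40.1111.
At Q = 63: demand price = 71.5 − 0.125·63 = 63.625; supply price = 15 + 0.1·63 = 21.3.
ΔQ = 251.1111 − 63 = 188.1111; wedge = 63.625 − 21.3 = 42.325.
The triangle = ½ × 188.1111 × 42.325 = 3980.90.

3980.90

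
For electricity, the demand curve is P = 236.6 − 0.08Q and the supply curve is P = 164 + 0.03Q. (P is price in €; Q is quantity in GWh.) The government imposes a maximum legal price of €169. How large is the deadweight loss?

€13385.78

Competitive equilibrium: 236.6 − 0.08Q = 164 + 0.03Q → Q* = 660, P* = 183.8.
At the ceiling P = 169, quantity supplied = (169 − 164)/0.03 = 166.66667.
Willingness to pay at Q' = 166.66667: 236.6 − 0.08·166.66667 = 223.26667.
ΔQ = 660 − 166.66667 = 493.33333; wedge = 223.26667 − 169 = 54.26667.
Welfare loss = ½ × 493.33333 × 54.26667 = €13385.78.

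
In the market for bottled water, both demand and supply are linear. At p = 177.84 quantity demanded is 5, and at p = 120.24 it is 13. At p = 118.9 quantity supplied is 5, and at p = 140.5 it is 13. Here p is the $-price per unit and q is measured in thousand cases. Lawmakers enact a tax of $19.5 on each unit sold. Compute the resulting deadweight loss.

$19.20 thousand

Demand slope = (120.24 − 177.84)/(13 − 5) = −7.2, so p = 213.84 − 7.2q.
Supply slope = (140.5 − 118.9)/(13 − 5) = 2.7, so p = 105.4 + 2.7q.
Competitive equilibrium: 213.84 − 7.2q = 105.4 + 2.7q → q* = 10.9535, p* = 134.9745.
With the tax, the buyer price exceeds the seller price by 19.5: (213.84 − 7.2q) − (105.4 + 2.7q) = 19.5 → q' = 8.9838.
Δq = 10.9535 − 8.9838 = 1.9697; the wedge equals the tax, 19.5.
DWL = ½ × 1.9697 × 19.5 = $19.20 thousand.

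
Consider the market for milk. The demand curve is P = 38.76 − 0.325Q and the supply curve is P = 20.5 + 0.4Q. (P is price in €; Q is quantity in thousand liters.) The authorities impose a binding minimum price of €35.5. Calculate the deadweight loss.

Competitive equilibrium: 38.76 − 0.325Q = 20.5 + 0.4Q → Q* = 25.1862, P* = 30.5745.
At the floor P = 35.5, quantity demanded = (38.76 − 35.5)/0.325 = 10.0308.
Sellers' marginal cost at Q' = 10.0308: 20.5 + 0.4·10.0308 = 24.5123.
ΔQ = 25.1862 − 10.0308 = 15.1554; wedge = 35.5 − 24.5123 = 10.9877.
Welfare loss = ½ × 15.1554 × 10.9877 = €83.26 thousand.

€83.26 thousand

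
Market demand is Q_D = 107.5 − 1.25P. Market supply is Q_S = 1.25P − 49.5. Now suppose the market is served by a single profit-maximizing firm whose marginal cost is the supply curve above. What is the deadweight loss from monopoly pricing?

74.76

In inverse form: demand P = 86 − 0.8Q, supply P = 39.6 + 0.8Q.
Competitive equilibrium: 86 − 0.8Q = 39.6 + 0.8Q → Q* = 29, P* = 62.8.
Marginal revenue: MR = 86 − 1.6Q. Set MR = MC: 86 − 1.6Q = 39.6 + 0.8Q → Q_m = 19.3333.
Price P_m = 86 − 0.8·19.3333 = 70.5334; MC(Q_m) = 39.6 + 0.8·19.3333 = 55.0666.
Competitive Q* = 29, so ΔQ = 9.6667; wedge = 70.5334 − 55.0666 = 15.4668.
Welfare loss = ½ × 9.6667 × 15.4668 = 74.76.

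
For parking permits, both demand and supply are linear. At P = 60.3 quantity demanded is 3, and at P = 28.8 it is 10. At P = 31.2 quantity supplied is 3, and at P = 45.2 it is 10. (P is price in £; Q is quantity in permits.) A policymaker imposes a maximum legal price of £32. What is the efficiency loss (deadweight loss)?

£54.02

Demand slope = (28.8 − 60.3)/(10 − 3) = −4.5, so P = 73.8 − 4.5Q.
Supply slope = (45.2 − 31.2)/(10 − 3) = 2, so P = 25.2 + 2Q.
Competitive equilibrium: 73.8 − 4.5Q = 25.2 + 2Q → Q* = 7.4769, P* = 40.1538.
At the ceiling P = 32, quantity supplied = (32 − 25.2)/2 = 3.4.
Willingness to pay at Q' = 3.4: 73.8 − 4.5·3.4 = 58.5.
ΔQ = 7.4769 − 3.4 = 4.0769; wedge = 58.5 − 32 = 26.5.
Deadweight loss = ½ × 4.0769 × 26.5 = £54.02.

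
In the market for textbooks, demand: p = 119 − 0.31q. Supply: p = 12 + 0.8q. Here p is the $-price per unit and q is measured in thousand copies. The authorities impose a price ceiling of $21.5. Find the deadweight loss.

$3964.85 thousand

Competitive equilibrium: 119 − 0.31q = 12 + 0.8q → q* = 96.3964, p* = 89.1171.
At the ceiling p = 21.5, quantity supplied = (21.5 − 12)/0.8 = 11.875.
Willingness to pay at q' = 11.875: 119 − 0.31·11.875 = 115.3188.
Δq = 96.3964 − 11.875 = 84.5214; wedge = 115.3188 − 21.5 = 93.8188.
Deadweight loss = ½ × 84.5214 × 93.8188 = $3964.85 thousand.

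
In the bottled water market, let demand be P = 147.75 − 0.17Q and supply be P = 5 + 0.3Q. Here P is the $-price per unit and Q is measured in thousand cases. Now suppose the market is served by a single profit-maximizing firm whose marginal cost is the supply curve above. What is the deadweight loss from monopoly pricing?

Competitive equilibrium: 147.75 − 0.17Q = 5 + 0.3Q → Q* = 303.723404, P* = 96.117021.
Marginal revenue: MR = 147.75 − 0.34Q. Set MR = MC: 147.75 − 0.34Q = 5 + 0.3Q → Q_m = 223.046875.
Price P_m = 147.75 − 0.17·223.046875 = 109.832031; MC(Q_m) = 5 + 0.3·223.046875 = 71.914063.
Competitive Q* = 303.723404, so ΔQ = 80.676529; wedge = 109.832031 − 71.914063 = 37.917968.
The triangle = ½ × 80.676529 × 37.917968 = $1529.55 thousand.

$1529.55 thousand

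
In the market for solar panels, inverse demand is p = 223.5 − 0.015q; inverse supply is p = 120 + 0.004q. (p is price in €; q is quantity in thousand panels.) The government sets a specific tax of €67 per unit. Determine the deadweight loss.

€118131.58 thousand

Competitive equilibrium: 223.5 − 0.015q = 120 + 0.004q → q* = 5447.3684, p* = 141.7895.
With the tax, the buyer price exceeds the seller price by 67: (223.5 − 0.015q) − (120 + 0.004q) = 67 → q' = 1921.0526.
Δq = 5447.3684 − 1921.0526 = 3526.3158; the wedge equals the tax, 67.
The triangle = ½ × 3526.3158 × 67 = €118131.58 thousand.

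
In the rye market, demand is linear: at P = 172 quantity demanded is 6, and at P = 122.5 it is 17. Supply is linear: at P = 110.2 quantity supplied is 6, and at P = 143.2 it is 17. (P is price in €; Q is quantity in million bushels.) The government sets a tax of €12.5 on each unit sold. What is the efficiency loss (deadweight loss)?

€10.42 million

Demand slope = (122.5 − 172)/(17 − 6) = −4.5, so P = 199 − 4.5Q.
Supply slope = (143.2 − 110.2)/(17 − 6) = 3, so P = 92.2 + 3Q.
Competitive equilibrium: 199 − 4.5Q = 92.2 + 3Q → Q* = 14.24, P* = 134.92.
With the tax, the buyer price exceeds the seller price by 12.5: (199 − 4.5Q) − (92.2 + 3Q) = 12.5 → Q' = 12.5733.
ΔQ = 14.24 − 12.5733 = 1.6667; the wedge equals the tax, 12.5.
Deadweight loss = ½ × 1.6667 × 12.5 = €10.42 million.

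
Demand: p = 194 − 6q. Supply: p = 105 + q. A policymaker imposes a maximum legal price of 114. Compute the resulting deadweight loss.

Competitive equilibrium: 194 − 6q = 105 + q → q* = 12.7143, p* = 117.7143.
At the ceiling p = 114, quantity supplied = (114 − 105)/1 = 9.
Willingness to pay at q' = 9: 194 − 6·9 = 140.
Δq = 12.7143 − 9 = 3.7143; wedge = 140 − 114 = 26.
DWL = ½ × 3.7143 × 26 = 48.29.

48.29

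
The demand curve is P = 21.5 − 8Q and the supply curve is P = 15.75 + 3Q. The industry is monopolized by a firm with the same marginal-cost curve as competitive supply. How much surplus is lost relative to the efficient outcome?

0.27

Competitive equilibrium: 21.5 − 8Q = 15.75 + 3Q → Q* = 0.5227, P* = 17.3182.
Marginal revenue: MR = 21.5 − 16Q. Set MR = MC: 21.5 − 16Q = 15.75 + 3Q → Q_m = 0.3026.
Price P_m = 21.5 − 8·0.3026 = 19.0792; MC(Q_m) = 15.75 + 3·0.3026 = 16.6578.
Competitive Q* = 0.5227, so ΔQ = 0.2201; wedge = 19.0792 − 16.6578 = 2.4214.
Welfare loss = ½ × 0.2201 × 2.4214 = 0.27.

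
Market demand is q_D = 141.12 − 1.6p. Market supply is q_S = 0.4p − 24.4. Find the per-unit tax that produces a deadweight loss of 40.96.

16

In inverse form: demand p = 88.2 − 0.625q, supply p = 61 + 2.5q.
Competitive equilibrium: 88.2 − 0.625q = 61 + 2.5q → q* = 8.704, p* = 82.76.
A tax t gives Δq = t/3.125 and wedge t, so DWL = t²/6.25.
t²/6.25 = 40.96 → t² = 256 → t = 16.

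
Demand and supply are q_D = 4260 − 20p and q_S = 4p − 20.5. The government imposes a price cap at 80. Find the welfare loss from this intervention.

23216.50

In inverse form: demand p = 213 − 0.05q, supply p = 5.125 + 0.25q.
Competitive equilibrium: 213 − 0.05q = 5.125 + 0.25q → q* = 692.9167, p* = 178.3542.
At the ceiling p = 80, quantity supplied = (80 − 5.125)/0.25 = 299.5.
Willingness to pay at q' = 299.5: 213 − 0.05·299.5 = 198.025.
Δq = 692.9167 − 299.5 = 393.4167; wedge = 198.025 − 80 = 118.025.
Deadweight loss = ½ × 393.4167 × 118.025 = 23216.50.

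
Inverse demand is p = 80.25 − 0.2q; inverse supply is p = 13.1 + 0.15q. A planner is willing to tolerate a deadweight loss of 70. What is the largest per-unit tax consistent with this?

7

Competitive equilibrium: 80.25 − 0.2q = 13.1 + 0.15q → q* = 191.8571, p* = 41.8786.
A tax t gives Δq = t/0.35 and wedge t, so DWL = t²/0.7.
t²/0.7 = 70 → t² = 49 → t = 7.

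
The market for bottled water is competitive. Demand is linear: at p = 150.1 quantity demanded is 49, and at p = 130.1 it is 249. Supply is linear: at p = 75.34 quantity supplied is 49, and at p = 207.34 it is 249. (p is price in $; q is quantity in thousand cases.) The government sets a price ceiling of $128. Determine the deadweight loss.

$131.19 thousand

Demand slope = (130.1 − 150.1)/(249 − 49) = −0.1, so p = 155 − 0.1q.
Supply slope = (207.34 − 75.34)/(249 − 49) = 0.66, so p = 43 + 0.66q.
Competitive equilibrium: 155 − 0.1q = 43 + 0.66q → q* = 147.3684, p* = 140.2632.
At the ceiling p = 128, quantity supplied = (128 − 43)/0.66 = 128.7879.
Willingness to pay at q' = 128.7879: 155 − 0.1·128.7879 = 142.1212.
Δq = 147.3684 − 128.7879 = 18.5805; wedge = 142.1212 − 128 = 14.1212.
DWL = ½ × 18.5805 × 14.1212 = $131.19 thousand.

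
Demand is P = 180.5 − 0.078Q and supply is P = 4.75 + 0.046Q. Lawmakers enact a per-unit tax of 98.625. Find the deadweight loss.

39221.33

Competitive equilibrium: 180.5 − 0.078Q = 4.75 + 0.046Q → Q* = 1417.3387, P* = 69.9476.
With the tax, the buyer price exceeds the seller price by 98.625: (180.5 − 0.078Q) − (4.75 + 0.046Q) = 98.625 → Q' = 621.9758.
ΔQ = 1417.3387 − 621.9758 = 795.3629; the wedge equals the tax, 98.625.
DWL = ½ × 795.3629 × 98.625 = 39221.33.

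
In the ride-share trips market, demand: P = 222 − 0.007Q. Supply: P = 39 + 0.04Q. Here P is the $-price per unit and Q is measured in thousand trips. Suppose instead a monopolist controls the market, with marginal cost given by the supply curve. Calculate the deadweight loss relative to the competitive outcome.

Competitive equilibrium: 222 − 0.007Q = 39 + 0.04Q → Q* = 3893.61702, P* = 194.74468.
Marginal revenue: MR = 222 − 0.014Q. Set MR = MC: 222 − 0.014Q = 39 + 0.04Q → Q_m = 3388.88889.
Price P_m = 222 − 0.007·3388.88889 = 198.27778; MC(Q_m) = 39 + 0.04·3388.88889 = 174.55556.
Competitive Q* = 3893.61702, so ΔQ = 504.72813; wedge = 198.27778 − 174.55556 = 23.72222.
Welfare loss = ½ × 504.72813 × 23.72222 = $5986.64 thousand.

$5986.64 thousand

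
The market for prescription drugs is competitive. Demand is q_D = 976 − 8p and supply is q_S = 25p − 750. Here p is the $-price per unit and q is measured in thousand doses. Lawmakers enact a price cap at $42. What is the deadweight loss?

$5473.48 thousand

In inverse form: demand p = 122 − 0.125q, supply p = 30 + 0.04q.
Competitive equilibrium: 122 − 0.125q = 30 + 0.04q → q* = 557.57576, p* = 52.30303.
At the ceiling p = 42, quantity supplied = (42 − 30)/0.04 = 300.
Willingness to pay at q' = 300: 122 − 0.125·300 = 84.5.
Δq = 557.57576 − 300 = 257.57576; wedge = 84.5 − 42 = 42.5.
DWL = ½ × 257.57576 × 42.5 = $5473.48 thousand.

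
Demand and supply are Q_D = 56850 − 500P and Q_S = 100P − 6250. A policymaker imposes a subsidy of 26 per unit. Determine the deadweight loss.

28166.67

In inverse form: demand P = 113.7 − 0.002Q, supply P = 62.5 + 0.01Q.
Competitive equilibrium: 113.7 − 0.002Q = 62.5 + 0.01Q → Q* = 4266.6667, P* = 105.1667.
The subsidy lowers effective supply by 26: P = 36.5 + 0.01Q.
New quantity: 113.7 − 0.002Q = 36.5 + 0.01Q → Q' = 6433.3333.
Overproduction ΔQ = 6433.3333 − 4266.6667 = 2166.6666; wedge = subsidy = 26.
Welfare loss = ½ × 2166.6666 × 26 = 28166.67.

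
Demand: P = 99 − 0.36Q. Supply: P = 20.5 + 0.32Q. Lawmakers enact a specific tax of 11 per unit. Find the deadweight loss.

88.97

Competitive equilibrium: 99 − 0.36Q = 20.5 + 0.32Q → Q* = 115.4412, P* = 57.4412.
With the tax, the buyer price exceeds the seller price by 11: (99 − 0.36Q) − (20.5 + 0.32Q) = 11 → Q' = 99.2647.
ΔQ = 115.4412 − 99.2647 = 16.1765; the wedge equals the tax, 11.
The triangle = ½ × 16.1765 × 11 = 88.97.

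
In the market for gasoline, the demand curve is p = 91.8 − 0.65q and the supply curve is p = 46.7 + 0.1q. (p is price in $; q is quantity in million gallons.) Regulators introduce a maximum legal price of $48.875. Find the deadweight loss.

$552.48 million

Competitive equilibrium: 91.8 − 0.65q = 46.7 + 0.1q → q* = 60.1333, p* = 52.7133.
At the ceiling p = 48.875, quantity supplied = (48.875 − 46.7)/0.1 = 21.75.
Willingness to pay at q' = 21.75: 91.8 − 0.65·21.75 = 77.6625.
Δq = 60.1333 − 21.75 = 38.3833; wedge = 77.6625 − 48.875 = 28.7875.
Deadweight loss = ½ × 38.3833 × 28.7875 = $552.48 million.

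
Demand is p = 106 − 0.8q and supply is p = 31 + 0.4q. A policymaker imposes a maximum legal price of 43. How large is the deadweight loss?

Competitive equilibrium: 106 − 0.8q = 31 + 0.4q → q* = 62.5, p* = 56.
At the ceiling p = 43, quantity supplied = (43 − 31)/0.4 = 30.
Willingness to pay at q' = 30: 106 − 0.8·30 = 82.
Δq = 62.5 − 30 = 32.5; wedge = 82 − 43 = 39.
Welfare loss = ½ × 32.5 × 39 = 633.75.

633.75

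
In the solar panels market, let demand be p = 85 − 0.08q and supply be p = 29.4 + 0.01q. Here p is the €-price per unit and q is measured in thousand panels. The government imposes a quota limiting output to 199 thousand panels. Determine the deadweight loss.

Competitive equilibrium: 85 − 0.08q = 29.4 + 0.01q → q* = 617.7778, p* = 35.5778.
At q = 199: demand price = 85 − 0.08·199 = 69.08; supply price = 29.4 + 0.01·199 = 31.39.
Δq = 617.7778 − 199 = 418.7778; wedge = 69.08 − 31.39 = 37.69.
DWL = ½ × 418.7778 × 37.69 = €7891.87 thousand.

€7891.87 thousand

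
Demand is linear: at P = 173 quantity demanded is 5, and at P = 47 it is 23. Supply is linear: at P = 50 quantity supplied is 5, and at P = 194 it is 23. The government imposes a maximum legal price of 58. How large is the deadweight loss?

Demand slope = (47 − 173)/(23 − 5) = −7, so P = 208 − 7Q.
Supply slope = (194 − 50)/(23 − 5) = 8, so P = 10 + 8Q.
Competitive equilibrium: 208 − 7Q = 10 + 8Q → Q* = 13.2, P* = 115.6.
At the ceiling P = 58, quantity supplied = (58 − 10)/8 = 6.
Willingness to pay at Q' = 6: 208 − 7·6 = 166.
ΔQ = 13.2 − 6 = 7.2; wedge = 166 − 58 = 108.
Deadweight loss = ½ × 7.2 × 108 = 388.80.

388.80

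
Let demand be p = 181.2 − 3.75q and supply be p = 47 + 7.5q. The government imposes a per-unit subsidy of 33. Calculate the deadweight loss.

48.40

Competitive equilibrium: 181.2 − 3.75q = 47 + 7.5q → q* = 11.9289, p* = 136.4667.
The subsidy lowers effective supply by 33: p = 14 + 7.5q.
New quantity: 181.2 − 3.75q = 14 + 7.5q → q' = 14.8622.
Overproduction Δq = 14.8622 − 11.9289 = 2.9333; wedge = subsidy = 33.
Deadweight loss = ½ × 2.9333 × 33 = 48.40.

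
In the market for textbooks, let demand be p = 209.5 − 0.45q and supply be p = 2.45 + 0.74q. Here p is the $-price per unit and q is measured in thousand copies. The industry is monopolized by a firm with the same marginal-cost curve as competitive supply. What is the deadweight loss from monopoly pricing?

$1356.16 thousand

Competitive equilibrium: 209.5 − 0.45q = 2.45 + 0.74q → q* = 173.9916, p* = 131.2038.
Marginal revenue: MR = 209.5 − 0.9q. Set MR = MC: 209.5 − 0.9q = 2.45 + 0.74q → q_m = 126.25.
Price p_m = 209.5 − 0.45·126.25 = 152.6875; MC(q_m) = 2.45 + 0.74·126.25 = 95.875.
Competitive q* = 173.9916, so Δq = 47.7416; wedge = 152.6875 − 95.875 = 56.8125.
DWL = ½ × 47.7416 × 56.8125 = $1356.16 thousand.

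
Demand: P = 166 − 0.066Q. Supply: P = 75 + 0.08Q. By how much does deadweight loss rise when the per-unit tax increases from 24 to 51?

Competitive equilibrium: 166 − 0.066Q = 75 + 0.08Q → Q* = 623.2877, P* = 124.863.
For a per-unit tax t: ΔQ = t/0.146, so DWL = ½·t·(t/0.146) = t²/0.292.
At t = 24: DWL = 1972.603. At t = 51: DWL = 8907.534.
Increase = 8907.534 − 1972.603 = 6934.93.

6934.93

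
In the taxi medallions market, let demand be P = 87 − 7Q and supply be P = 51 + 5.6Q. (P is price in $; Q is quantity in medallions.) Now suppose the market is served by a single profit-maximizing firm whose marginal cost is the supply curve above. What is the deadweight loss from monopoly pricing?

$6.56

Competitive equilibrium: 87 − 7Q = 51 + 5.6Q → Q* = 2.8571, P* = 67.
Marginal revenue: MR = 87 − 14Q. Set MR = MC: 87 − 14Q = 51 + 5.6Q → Q_m = 1.8367.
Price P_m = 87 − 7·1.8367 = 74.1431; MC(Q_m) = 51 + 5.6·1.8367 = 61.2855.
Competitive Q* = 2.8571, so ΔQ = 1.0204; wedge = 74.1431 − 61.2855 = 12.8576.
Welfare loss = ½ × 1.0204 × 12.8576 = $6.56.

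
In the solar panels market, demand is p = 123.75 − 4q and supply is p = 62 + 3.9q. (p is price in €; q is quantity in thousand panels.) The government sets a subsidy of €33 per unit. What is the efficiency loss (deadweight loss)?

€68.92 thousand

Competitive equilibrium: 123.75 − 4q = 62 + 3.9q → q* = 7.8165, p* = 92.4842.
The subsidy lowers effective supply by 33: p = 29 + 3.9q.
New quantity: 123.75 − 4q = 29 + 3.9q → q' = 11.9937.
Overproduction Δq = 11.9937 − 7.8165 = 4.1772; wedge = subsidy = 33.
The triangle = ½ × 4.1772 × 33 = €68.92 thousand.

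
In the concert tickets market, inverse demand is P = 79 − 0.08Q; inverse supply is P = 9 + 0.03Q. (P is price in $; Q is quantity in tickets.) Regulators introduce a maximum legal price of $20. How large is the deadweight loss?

Competitive equilibrium: 79 − 0.08Q = 9 + 0.03Q → Q* = 636.3636, P* = 28.0909.
At the ceiling P = 20, quantity supplied = (20 − 9)/0.03 = 366.6667.
Willingness to pay at Q' = 366.6667: 79 − 0.08·366.6667 = 49.6667.
ΔQ = 636.3636 − 366.6667 = 269.6969; wedge = 49.6667 − 20 = 29.6667.
Deadweight loss = ½ × 269.6969 × 29.6667 = $4000.51.

$4000.51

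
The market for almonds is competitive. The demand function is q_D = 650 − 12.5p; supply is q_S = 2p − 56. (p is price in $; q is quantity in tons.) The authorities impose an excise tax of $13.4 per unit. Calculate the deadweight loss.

$154.79

In inverse form: demand p = 52 − 0.08q, supply p = 28 + 0.5q.
Competitive equilibrium: 52 − 0.08q = 28 + 0.5q → q* = 41.3793, p* = 48.6897.
With the tax, the buyer price exceeds the seller price by 13.4: (52 − 0.08q) − (28 + 0.5q) = 13.4 → q' = 18.2759.
Δq = 41.3793 − 18.2759 = 23.1034; the wedge equals the tax, 13.4.
Deadweight loss = ½ × 23.1034 × 13.4 = $154.79.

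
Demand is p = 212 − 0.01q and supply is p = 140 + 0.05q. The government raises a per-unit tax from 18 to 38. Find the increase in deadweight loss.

9333.33

Competitive equilibrium: 212 − 0.01q = 140 + 0.05q → q* = 1200, p* = 200.
For a per-unit tax t: Δq = t/0.06, so DWL = ½·t·(t/0.06) = t²/0.12.
At t = 18: DWL = 2700. At t = 38: DWL = 12033.333.
Increase = 12033.333 − 2700 = 9333.33.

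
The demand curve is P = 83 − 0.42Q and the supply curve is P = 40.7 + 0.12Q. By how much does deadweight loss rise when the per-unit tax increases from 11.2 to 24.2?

Competitive equilibrium: 83 − 0.42Q = 40.7 + 0.12Q → Q* = 78.3333, P* = 50.1.
For a per-unit tax t: ΔQ = t/0.54, so DWL = ½·t·(t/0.54) = t²/1.08.
At t = 11.2: DWL = 116.148. At t = 24.2: DWL = 542.259.
Increase = 542.259 − 116.148 = 426.11.

426.11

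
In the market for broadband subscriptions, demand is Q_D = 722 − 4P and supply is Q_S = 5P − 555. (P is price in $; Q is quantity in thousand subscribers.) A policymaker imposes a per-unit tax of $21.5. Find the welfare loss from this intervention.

In inverse form: demand P = 180.5 − 0.25Q, supply P = 111 + 0.2Q.
Competitive equilibrium: 180.5 − 0.25Q = 111 + 0.2Q → Q* = 154.4444, P* = 141.8889.
With the tax, the buyer price exceeds the seller price by 21.5: (180.5 − 0.25Q) − (111 + 0.2Q) = 21.5 → Q' = 106.6667.
ΔQ = 154.4444 − 106.6667 = 47.7777; the wedge equals the tax, 21.5.
Deadweight loss = ½ × 47.7777 × 21.5 = $513.61 thousand.

$513.61 thousand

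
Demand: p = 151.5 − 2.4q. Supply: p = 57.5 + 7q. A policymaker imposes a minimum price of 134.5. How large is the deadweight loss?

Competitive equilibrium: 151.5 − 2.4q = 57.5 + 7q → q* = 10, p* = 127.5.
At the floor p = 134.5, quantity demanded = (151.5 − 134.5)/2.4 = 7.0833.
Sellers' marginal cost at q' = 7.0833: 57.5 + 7·7.0833 = 107.0831.
Δq = 10 − 7.0833 = 2.9167; wedge = 134.5 − 107.0831 = 27.4169.
Welfare loss = ½ × 2.9167 × 27.4169 = 39.98.

39.98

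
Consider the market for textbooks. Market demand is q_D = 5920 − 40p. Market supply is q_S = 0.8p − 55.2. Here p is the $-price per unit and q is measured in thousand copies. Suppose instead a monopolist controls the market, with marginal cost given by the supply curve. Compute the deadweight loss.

$0.91 thousand

In inverse form: demand p = 148 − 0.025q, supply p = 69 + 1.25q.
Competitive equilibrium: 148 − 0.025q = 69 + 1.25q → q* = 61.9608, p* = 146.451.
Marginal revenue: MR = 148 − 0.05q. Set MR = MC: 148 − 0.05q = 69 + 1.25q → q_m = 60.7692.
Price p_m = 148 − 0.025·60.7692 = 146.4808; MC(q_m) = 69 + 1.25·60.7692 = 144.9615.
Competitive q* = 61.9608, so Δq = 1.1916; wedge = 146.4808 − 144.9615 = 1.5193.
The triangle = ½ × 1.1916 × 1.5193 = $0.91 thousand.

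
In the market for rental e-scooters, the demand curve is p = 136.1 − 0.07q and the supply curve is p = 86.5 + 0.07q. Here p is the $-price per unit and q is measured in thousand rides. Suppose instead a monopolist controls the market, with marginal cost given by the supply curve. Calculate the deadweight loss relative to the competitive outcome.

$976.25 thousand

Competitive equilibrium: 136.1 − 0.07q = 86.5 + 0.07q → q* = 354.28571, p* = 111.3.
Marginal revenue: MR = 136.1 − 0.14q. Set MR = MC: 136.1 − 0.14q = 86.5 + 0.07q → q_m = 236.19048.
Price p_m = 136.1 − 0.07·236.19048 = 119.56667; MC(q_m) = 86.5 + 0.07·236.19048 = 103.03333.
Competitive q* = 354.28571, so Δq = 118.09523; wedge = 119.56667 − 103.03333 = 16.53334.
Deadweight loss = ½ × 118.09523 × 16.53334 = $976.25 thousand.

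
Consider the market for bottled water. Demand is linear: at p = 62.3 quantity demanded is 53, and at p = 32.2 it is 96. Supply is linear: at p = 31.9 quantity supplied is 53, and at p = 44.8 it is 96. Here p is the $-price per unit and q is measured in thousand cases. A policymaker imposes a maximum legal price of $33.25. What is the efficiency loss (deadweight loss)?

$335.405 thousand

Demand slope = (32.2 − 62.3)/(96 − 53) = −0.7, so p = 99.4 − 0.7q.
Supply slope = (44.8 − 31.9)/(96 − 53) = 0.3, so p = 16 + 0.3q.
Competitive equilibrium: 99.4 − 0.7q = 16 + 0.3q → q* = 83.4, p* = 41.02.
At the ceiling p = 33.25, quantity supplied = (33.25 − 16)/0.3 = 57.5.
Willingness to pay at q' = 57.5: 99.4 − 0.7·57.5 = 59.15.
Δq = 83.4 − 57.5 = 25.9; wedge = 59.15 − 33.25 = 25.9.
Welfare loss = ½ × 25.9 × 25.9 = $335.405 thousand.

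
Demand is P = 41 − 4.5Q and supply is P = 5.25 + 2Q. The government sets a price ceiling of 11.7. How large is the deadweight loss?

Competitive equilibrium: 41 − 4.5Q = 5.25 + 2Q → Q* = 5.5, P* = 16.25.
At the ceiling P = 11.7, quantity supplied = (11.7 − 5.25)/2 = 3.225.
Willingness to pay at Q' = 3.225: 41 − 4.5·3.225 = 26.4875.
ΔQ = 5.5 − 3.225 = 2.275; wedge = 26.4875 − 11.7 = 14.7875.
The triangle = ½ × 2.275 × 14.7875 = 16.82.

16.82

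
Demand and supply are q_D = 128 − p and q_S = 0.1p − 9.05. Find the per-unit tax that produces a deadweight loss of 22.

22

In inverse form: demand p = 128 − q, supply p = 90.5 + 10q.
Competitive equilibrium: 128 − q = 90.5 + 10q → q* = 3.4091, p* = 124.5909.
A tax t gives Δq = t/11 and wedge t, so DWL = t²/22.
t²/22 = 22 → t² = 484 → t = 22.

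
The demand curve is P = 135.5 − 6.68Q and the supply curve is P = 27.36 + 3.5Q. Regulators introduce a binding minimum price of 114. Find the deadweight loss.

Competitive equilibrium: 135.5 − 6.68Q = 27.36 + 3.5Q → Q* = 10.6228, P* = 64.5398.
At the floor P = 114, quantity demanded = (135.5 − 114)/6.68 = 3.2186.
Sellers' marginal cost at Q' = 3.2186: 27.36 + 3.5·3.2186 = 38.6251.
ΔQ = 10.6228 − 3.2186 = 7.4042; wedge = 114 − 38.6251 = 75.3749.
Welfare loss = ½ × 7.4042 × 75.3749 = 279.05.

279.05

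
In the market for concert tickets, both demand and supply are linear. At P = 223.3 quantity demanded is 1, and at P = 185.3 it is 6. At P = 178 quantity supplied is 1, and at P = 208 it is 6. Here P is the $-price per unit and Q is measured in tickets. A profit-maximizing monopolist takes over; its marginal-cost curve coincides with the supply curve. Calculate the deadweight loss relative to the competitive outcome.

$16.39

Demand slope = (185.3 − 223.3)/(6 − 1) = −7.6, so P = 230.9 − 7.6Q.
Supply slope = (208 − 178)/(6 − 1) = 6, so P = 172 + 6Q.
Competitive equilibrium: 230.9 − 7.6Q = 172 + 6Q → Q* = 4.3309, P* = 197.9853.
Marginal revenue: MR = 230.9 − 15.2Q. Set MR = MC: 230.9 − 15.2Q = 172 + 6Q → Q_m = 2.7783.
Price P_m = 230.9 − 7.6·2.7783 = 209.7849; MC(Q_m) = 172 + 6·2.7783 = 188.6698.
Competitive Q* = 4.3309, so ΔQ = 1.5526; wedge = 209.7849 − 188.6698 = 21.1151.
The triangle = ½ × 1.5526 × 21.1151 = $16.39.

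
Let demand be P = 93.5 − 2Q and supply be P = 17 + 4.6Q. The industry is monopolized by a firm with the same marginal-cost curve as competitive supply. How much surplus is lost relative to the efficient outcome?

23.98

Competitive equilibrium: 93.5 − 2Q = 17 + 4.6Q → Q* = 11.5909, P* = 70.3182.
Marginal revenue: MR = 93.5 − 4Q. Set MR = MC: 93.5 − 4Q = 17 + 4.6Q → Q_m = 8.8953.
Price P_m = 93.5 − 2·8.8953 = 75.7094; MC(Q_m) = 17 + 4.6·8.8953 = 57.9184.
Competitive Q* = 11.5909, so ΔQ = 2.6956; wedge = 75.7094 − 57.9184 = 17.791.
Welfare loss = ½ × 2.6956 × 17.791 = 23.98.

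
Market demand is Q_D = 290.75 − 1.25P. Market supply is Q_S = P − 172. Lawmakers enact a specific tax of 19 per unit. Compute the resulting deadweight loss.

In inverse form: demand P = 232.6 − 0.8Q, supply P = 172 + Q.
Competitive equilibrium: 232.6 − 0.8Q = 172 + Q → Q* = 33.6667, P* = 205.6667.
With the tax, the buyer price exceeds the seller price by 19: (232.6 − 0.8Q) − (172 + Q) = 19 → Q' = 23.1111.
ΔQ = 33.6667 − 23.1111 = 10.5556; the wedge equals the tax, 19.
Welfare loss = ½ × 10.5556 × 19 = 100.28.

100.28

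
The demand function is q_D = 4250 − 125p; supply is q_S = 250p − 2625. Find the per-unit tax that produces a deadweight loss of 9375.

In inverse form: demand p = 34 − 0.008q, supply p = 10.5 + 0.004q.
Competitive equilibrium: 34 − 0.008q = 10.5 + 0.004q → q* = 1958.3333, p* = 18.3333.
A tax t gives Δq = t/0.012 and wedge t, so DWL = t²/0.024.
t²/0.024 = 9375 → t² = 225 → t = 15.

15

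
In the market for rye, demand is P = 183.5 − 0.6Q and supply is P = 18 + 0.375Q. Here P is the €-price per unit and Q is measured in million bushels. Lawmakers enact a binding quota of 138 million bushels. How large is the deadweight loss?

€491.23 million

Competitive equilibrium: 183.5 − 0.6Q = 18 + 0.375Q → Q* = 169.7436, P* = 81.6538.
At Q = 138: demand price = 183.5 − 0.6·138 = 100.7; supply price = 18 + 0.375·138 = 69.75.
ΔQ = 169.7436 − 138 = 31.7436; wedge = 100.7 − 69.75 = 30.95.
DWL = ½ × 31.7436 × 30.95 = €491.23 million.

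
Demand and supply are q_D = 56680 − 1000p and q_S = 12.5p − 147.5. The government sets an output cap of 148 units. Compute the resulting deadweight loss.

6678.29

In inverse form: demand p = 56.68 − 0.001q, supply p = 11.8 + 0.08q.
Competitive equilibrium: 56.68 − 0.001q = 11.8 + 0.08q → q* = 554.0741, p* = 56.1259.
At q = 148: demand price = 56.68 − 0.001·148 = 56.532; supply price = 11.8 + 0.08·148 = 23.64.
Δq = 554.0741 − 148 = 406.0741; wedge = 56.532 − 23.64 = 32.892.
DWL = ½ × 406.0741 × 32.892 = 6678.29.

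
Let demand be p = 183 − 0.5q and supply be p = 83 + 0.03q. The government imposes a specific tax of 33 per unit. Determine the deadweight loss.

1027.36

Competitive equilibrium: 183 − 0.5q = 83 + 0.03q → q* = 188.6792, p* = 88.6604.
With the tax, the buyer price exceeds the seller price by 33: (183 − 0.5q) − (83 + 0.03q) = 33 → q' = 126.4151.
Δq = 188.6792 − 126.4151 = 62.2641; the wedge equals the tax, 33.
DWL = ½ × 62.2641 × 33 = 1027.36.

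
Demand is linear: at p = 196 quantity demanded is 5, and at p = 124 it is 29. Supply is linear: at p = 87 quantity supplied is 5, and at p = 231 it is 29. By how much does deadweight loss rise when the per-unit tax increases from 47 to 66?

Demand slope = (124 − 196)/(29 − 5) = −3, so p = 211 − 3q.
Supply slope = (231 − 87)/(29 − 5) = 6, so p = 57 + 6q.
Competitive equilibrium: 211 − 3q = 57 + 6q → q* = 17.1111, p* = 159.6667.
For a per-unit tax t: Δq = t/9, so DWL = ½·t·(t/9) = t²/18.
At t = 47: DWL = 122.722. At t = 66: DWL = 242.
Increase = 242 − 122.722 = 119.28.

119.28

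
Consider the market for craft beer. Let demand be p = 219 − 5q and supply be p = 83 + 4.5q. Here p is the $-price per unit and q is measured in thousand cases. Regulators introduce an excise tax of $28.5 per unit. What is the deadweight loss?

$42.75 thousand

Competitive equilibrium: 219 − 5q = 83 + 4.5q → q* = 14.3158, p* = 147.4211.
With the tax, the buyer price exceeds the seller price by 28.5: (219 − 5q) − (83 + 4.5q) = 28.5 → q' = 11.3158.
Δq = 14.3158 − 11.3158 = 3; the wedge equals the tax, 28.5.
Deadweight loss = ½ × 3 × 28.5 = $42.75 thousand.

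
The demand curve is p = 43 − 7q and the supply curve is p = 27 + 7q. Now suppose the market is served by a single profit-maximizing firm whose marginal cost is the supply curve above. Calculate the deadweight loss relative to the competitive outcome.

1.02

Competitive equilibrium: 43 − 7q = 27 + 7q → q* = 1.1429, p* = 35.
Marginal revenue: MR = 43 − 14q. Set MR = MC: 43 − 14q = 27 + 7q → q_m = 0.7619.
Price p_m = 43 − 7·0.7619 = 37.6667; MC(q_m) = 27 + 7·0.7619 = 32.3333.
Competitive q* = 1.1429, so Δq = 0.381; wedge = 37.6667 − 32.3333 = 5.3334.
DWL = ½ × 0.381 × 5.3334 = 1.02.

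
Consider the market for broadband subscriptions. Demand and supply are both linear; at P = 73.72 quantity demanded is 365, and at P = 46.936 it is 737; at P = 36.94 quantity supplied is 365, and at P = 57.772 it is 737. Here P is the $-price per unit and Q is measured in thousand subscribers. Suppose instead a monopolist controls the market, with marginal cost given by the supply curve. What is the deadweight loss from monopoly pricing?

Demand slope = (46.936 − 73.72)/(737 − 365) = −0.072, so P = 100 − 0.072Q.
Supply slope = (57.772 − 36.94)/(737 − 365) = 0.056, so P = 16.5 + 0.056Q.
Competitive equilibrium: 100 − 0.072Q = 16.5 + 0.056Q → Q* = 652.3438, P* = 53.0313.
Marginal revenue: MR = 100 − 0.144Q. Set MR = MC: 100 − 0.144Q = 16.5 + 0.056Q → Q_m = 417.5.
Price P_m = 100 − 0.072·417.5 = 69.94; MC(Q_m) = 16.5 + 0.056·417.5 = 39.88.
Competitive Q* = 652.3438, so ΔQ = 234.8438; wedge = 69.94 − 39.88 = 30.06.
Welfare loss = ½ × 234.8438 × 30.06 = $3529.70 thousand.

$3529.70 thousand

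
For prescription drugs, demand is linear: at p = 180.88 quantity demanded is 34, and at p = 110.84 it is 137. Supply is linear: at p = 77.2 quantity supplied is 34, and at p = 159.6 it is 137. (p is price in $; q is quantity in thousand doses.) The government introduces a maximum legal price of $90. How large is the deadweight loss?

$2162.16 thousand

Demand slope = (110.84 − 180.88)/(137 − 34) = −0.68, so p = 204 − 0.68q.
Supply slope = (159.6 − 77.2)/(137 − 34) = 0.8, so p = 50 + 0.8q.
Competitive equilibrium: 204 − 0.68q = 50 + 0.8q → q* = 104.0541, p* = 133.2432.
At the ceiling p = 90, quantity supplied = (90 − 50)/0.8 = 50.
Willingness to pay at q' = 50: 204 − 0.68·50 = 170.
Δq = 104.0541 − 50 = 54.0541; wedge = 170 − 90 = 80.
The triangle = ½ × 54.0541 × 80 = $2162.16 thousand.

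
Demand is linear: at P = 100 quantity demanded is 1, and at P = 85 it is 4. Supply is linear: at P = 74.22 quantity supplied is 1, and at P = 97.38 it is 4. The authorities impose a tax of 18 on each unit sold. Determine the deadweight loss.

12.74

Demand slope = (85 − 100)/(4 − 1) = −5, so P = 105 − 5Q.
Supply slope = (97.38 − 74.22)/(4 − 1) = 7.72, so P = 66.5 + 7.72Q.
Competitive equilibrium: 105 − 5Q = 66.5 + 7.72Q → Q* = 3.0267, P* = 89.8664.
With the tax, the buyer price exceeds the seller price by 18: (105 − 5Q) − (66.5 + 7.72Q) = 18 → Q' = 1.6116.
ΔQ = 3.0267 − 1.6116 = 1.4151; the wedge equals the tax, 18.
DWL = ½ × 1.4151 × 18 = 12.74.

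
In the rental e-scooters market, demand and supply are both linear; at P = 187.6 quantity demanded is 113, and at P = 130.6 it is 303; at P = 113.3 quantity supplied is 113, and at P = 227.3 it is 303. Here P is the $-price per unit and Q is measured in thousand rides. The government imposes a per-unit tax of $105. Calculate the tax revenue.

Demand slope = (130.6 − 187.6)/(303 − 113) = −0.3, so P = 221.5 − 0.3Q.
Supply slope = (227.3 − 113.3)/(303 − 113) = 0.6, so P = 45.5 + 0.6Q.
Competitive equilibrium: 221.5 − 0.3Q = 45.5 + 0.6Q → Q* = 195.5556, P* = 162.8333.
With the tax, the buyer price exceeds the seller price by 105: (221.5 − 0.3Q) − (45.5 + 0.6Q) = 105 → Q' = 78.8889.
Tax revenue = 105 × 78.8889 = $8283.33 thousand.

$8283.33 thousand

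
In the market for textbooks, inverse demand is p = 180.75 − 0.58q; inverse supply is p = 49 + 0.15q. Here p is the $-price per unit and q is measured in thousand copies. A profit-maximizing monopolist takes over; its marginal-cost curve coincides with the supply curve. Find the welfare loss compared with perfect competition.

$2330.57 thousand

Competitive equilibrium: 180.75 − 0.58q = 49 + 0.15q → q* = 180.4795, p* = 76.0719.
Marginal revenue: MR = 180.75 − 1.16q. Set MR = MC: 180.75 − 1.16q = 49 + 0.15q → q_m = 100.5725.
Price p_m = 180.75 − 0.58·100.5725 = 122.418; MC(q_m) = 49 + 0.15·100.5725 = 64.0859.
Competitive q* = 180.4795, so Δq = 79.907; wedge = 122.418 − 64.0859 = 58.3321.
Deadweight loss = ½ × 79.907 × 58.3321 = $2330.57 thousand.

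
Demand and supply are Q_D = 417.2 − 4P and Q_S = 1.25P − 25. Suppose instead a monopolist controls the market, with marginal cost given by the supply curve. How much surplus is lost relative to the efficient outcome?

In inverse form: demand P = 104.3 − 0.25Q, supply P = 20 + 0.8Q.
Competitive equilibrium: 104.3 − 0.25Q = 20 + 0.8Q → Q* = 80.2857, P* = 84.2286.
Marginal revenue: MR = 104.3 − 0.5Q. Set MR = MC: 104.3 − 0.5Q = 20 + 0.8Q → Q_m = 64.8462.
Price P_m = 104.3 − 0.25·64.8462 = 88.0885; MC(Q_m) = 20 + 0.8·64.8462 = 71.877.
Competitive Q* = 80.2857, so ΔQ = 15.4395; wedge = 88.0885 − 71.877 = 16.2115.
The triangle = ½ × 15.4395 × 16.2115 = 125.15.

125.15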